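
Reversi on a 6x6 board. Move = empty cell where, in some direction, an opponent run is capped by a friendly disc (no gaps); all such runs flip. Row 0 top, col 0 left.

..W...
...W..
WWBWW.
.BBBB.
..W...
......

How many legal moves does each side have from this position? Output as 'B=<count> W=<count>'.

Answer: B=11 W=6

Derivation:
-- B to move --
(0,1): no bracket -> illegal
(0,3): flips 2 -> legal
(0,4): flips 1 -> legal
(1,0): flips 1 -> legal
(1,1): flips 1 -> legal
(1,2): flips 1 -> legal
(1,4): flips 2 -> legal
(1,5): flips 1 -> legal
(2,5): flips 2 -> legal
(3,0): no bracket -> illegal
(3,5): no bracket -> illegal
(4,1): no bracket -> illegal
(4,3): no bracket -> illegal
(5,1): flips 1 -> legal
(5,2): flips 1 -> legal
(5,3): flips 1 -> legal
B mobility = 11
-- W to move --
(1,1): no bracket -> illegal
(1,2): flips 2 -> legal
(2,5): no bracket -> illegal
(3,0): no bracket -> illegal
(3,5): no bracket -> illegal
(4,0): flips 2 -> legal
(4,1): flips 2 -> legal
(4,3): flips 2 -> legal
(4,4): flips 1 -> legal
(4,5): flips 1 -> legal
W mobility = 6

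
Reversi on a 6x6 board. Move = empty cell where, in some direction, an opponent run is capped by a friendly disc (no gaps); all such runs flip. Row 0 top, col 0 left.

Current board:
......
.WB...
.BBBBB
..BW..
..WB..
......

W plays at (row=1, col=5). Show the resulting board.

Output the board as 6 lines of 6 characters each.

Place W at (1,5); scan 8 dirs for brackets.
Dir NW: first cell '.' (not opp) -> no flip
Dir N: first cell '.' (not opp) -> no flip
Dir NE: edge -> no flip
Dir W: first cell '.' (not opp) -> no flip
Dir E: edge -> no flip
Dir SW: opp run (2,4) capped by W -> flip
Dir S: opp run (2,5), next='.' -> no flip
Dir SE: edge -> no flip
All flips: (2,4)

Answer: ......
.WB..W
.BBBWB
..BW..
..WB..
......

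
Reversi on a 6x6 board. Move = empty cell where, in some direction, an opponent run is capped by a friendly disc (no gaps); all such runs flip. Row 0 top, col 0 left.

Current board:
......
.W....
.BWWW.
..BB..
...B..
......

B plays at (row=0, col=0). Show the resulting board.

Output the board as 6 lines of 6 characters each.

Place B at (0,0); scan 8 dirs for brackets.
Dir NW: edge -> no flip
Dir N: edge -> no flip
Dir NE: edge -> no flip
Dir W: edge -> no flip
Dir E: first cell '.' (not opp) -> no flip
Dir SW: edge -> no flip
Dir S: first cell '.' (not opp) -> no flip
Dir SE: opp run (1,1) (2,2) capped by B -> flip
All flips: (1,1) (2,2)

Answer: B.....
.B....
.BBWW.
..BB..
...B..
......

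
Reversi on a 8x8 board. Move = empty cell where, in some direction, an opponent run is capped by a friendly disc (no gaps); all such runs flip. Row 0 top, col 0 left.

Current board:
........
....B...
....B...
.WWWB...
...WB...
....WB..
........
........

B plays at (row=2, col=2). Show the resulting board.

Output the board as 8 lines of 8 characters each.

Place B at (2,2); scan 8 dirs for brackets.
Dir NW: first cell '.' (not opp) -> no flip
Dir N: first cell '.' (not opp) -> no flip
Dir NE: first cell '.' (not opp) -> no flip
Dir W: first cell '.' (not opp) -> no flip
Dir E: first cell '.' (not opp) -> no flip
Dir SW: opp run (3,1), next='.' -> no flip
Dir S: opp run (3,2), next='.' -> no flip
Dir SE: opp run (3,3) capped by B -> flip
All flips: (3,3)

Answer: ........
....B...
..B.B...
.WWBB...
...WB...
....WB..
........
........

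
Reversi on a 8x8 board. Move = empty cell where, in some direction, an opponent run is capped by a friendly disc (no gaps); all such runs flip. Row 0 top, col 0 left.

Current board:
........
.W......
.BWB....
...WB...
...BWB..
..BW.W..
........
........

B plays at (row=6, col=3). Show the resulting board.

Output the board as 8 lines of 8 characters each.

Place B at (6,3); scan 8 dirs for brackets.
Dir NW: first cell 'B' (not opp) -> no flip
Dir N: opp run (5,3) capped by B -> flip
Dir NE: first cell '.' (not opp) -> no flip
Dir W: first cell '.' (not opp) -> no flip
Dir E: first cell '.' (not opp) -> no flip
Dir SW: first cell '.' (not opp) -> no flip
Dir S: first cell '.' (not opp) -> no flip
Dir SE: first cell '.' (not opp) -> no flip
All flips: (5,3)

Answer: ........
.W......
.BWB....
...WB...
...BWB..
..BB.W..
...B....
........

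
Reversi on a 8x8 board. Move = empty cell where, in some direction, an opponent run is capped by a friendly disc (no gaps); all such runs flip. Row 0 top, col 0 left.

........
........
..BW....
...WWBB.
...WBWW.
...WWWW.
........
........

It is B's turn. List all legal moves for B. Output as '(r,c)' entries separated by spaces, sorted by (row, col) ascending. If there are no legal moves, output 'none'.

(1,2): no bracket -> illegal
(1,3): no bracket -> illegal
(1,4): no bracket -> illegal
(2,4): flips 2 -> legal
(2,5): no bracket -> illegal
(3,2): flips 2 -> legal
(3,7): no bracket -> illegal
(4,2): flips 1 -> legal
(4,7): flips 2 -> legal
(5,2): no bracket -> illegal
(5,7): flips 1 -> legal
(6,2): flips 1 -> legal
(6,3): flips 2 -> legal
(6,4): flips 1 -> legal
(6,5): flips 2 -> legal
(6,6): flips 3 -> legal
(6,7): no bracket -> illegal

Answer: (2,4) (3,2) (4,2) (4,7) (5,7) (6,2) (6,3) (6,4) (6,5) (6,6)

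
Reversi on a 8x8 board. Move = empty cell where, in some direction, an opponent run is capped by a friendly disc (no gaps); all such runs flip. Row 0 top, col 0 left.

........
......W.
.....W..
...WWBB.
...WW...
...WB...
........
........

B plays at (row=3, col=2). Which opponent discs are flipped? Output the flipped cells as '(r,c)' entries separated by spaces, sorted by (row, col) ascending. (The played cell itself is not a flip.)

Dir NW: first cell '.' (not opp) -> no flip
Dir N: first cell '.' (not opp) -> no flip
Dir NE: first cell '.' (not opp) -> no flip
Dir W: first cell '.' (not opp) -> no flip
Dir E: opp run (3,3) (3,4) capped by B -> flip
Dir SW: first cell '.' (not opp) -> no flip
Dir S: first cell '.' (not opp) -> no flip
Dir SE: opp run (4,3) capped by B -> flip

Answer: (3,3) (3,4) (4,3)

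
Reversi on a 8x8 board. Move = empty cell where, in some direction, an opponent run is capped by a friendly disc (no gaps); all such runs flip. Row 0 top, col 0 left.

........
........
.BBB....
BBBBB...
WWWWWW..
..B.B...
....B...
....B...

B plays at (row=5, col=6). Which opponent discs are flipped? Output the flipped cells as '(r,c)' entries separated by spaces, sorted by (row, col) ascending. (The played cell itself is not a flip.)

Answer: (4,5)

Derivation:
Dir NW: opp run (4,5) capped by B -> flip
Dir N: first cell '.' (not opp) -> no flip
Dir NE: first cell '.' (not opp) -> no flip
Dir W: first cell '.' (not opp) -> no flip
Dir E: first cell '.' (not opp) -> no flip
Dir SW: first cell '.' (not opp) -> no flip
Dir S: first cell '.' (not opp) -> no flip
Dir SE: first cell '.' (not opp) -> no flip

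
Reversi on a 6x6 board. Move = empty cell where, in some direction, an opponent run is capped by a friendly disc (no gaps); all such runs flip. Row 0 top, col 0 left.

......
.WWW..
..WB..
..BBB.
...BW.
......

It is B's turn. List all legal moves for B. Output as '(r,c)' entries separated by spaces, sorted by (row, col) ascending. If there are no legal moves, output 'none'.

Answer: (0,0) (0,1) (0,2) (0,3) (2,1) (4,5) (5,4) (5,5)

Derivation:
(0,0): flips 2 -> legal
(0,1): flips 1 -> legal
(0,2): flips 2 -> legal
(0,3): flips 1 -> legal
(0,4): no bracket -> illegal
(1,0): no bracket -> illegal
(1,4): no bracket -> illegal
(2,0): no bracket -> illegal
(2,1): flips 1 -> legal
(2,4): no bracket -> illegal
(3,1): no bracket -> illegal
(3,5): no bracket -> illegal
(4,5): flips 1 -> legal
(5,3): no bracket -> illegal
(5,4): flips 1 -> legal
(5,5): flips 1 -> legal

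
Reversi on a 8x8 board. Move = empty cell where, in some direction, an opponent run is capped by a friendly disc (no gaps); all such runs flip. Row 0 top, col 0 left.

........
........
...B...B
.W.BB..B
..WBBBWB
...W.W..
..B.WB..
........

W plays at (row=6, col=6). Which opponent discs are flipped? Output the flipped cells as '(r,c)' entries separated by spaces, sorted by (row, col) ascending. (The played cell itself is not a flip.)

Answer: (6,5)

Derivation:
Dir NW: first cell 'W' (not opp) -> no flip
Dir N: first cell '.' (not opp) -> no flip
Dir NE: first cell '.' (not opp) -> no flip
Dir W: opp run (6,5) capped by W -> flip
Dir E: first cell '.' (not opp) -> no flip
Dir SW: first cell '.' (not opp) -> no flip
Dir S: first cell '.' (not opp) -> no flip
Dir SE: first cell '.' (not opp) -> no flip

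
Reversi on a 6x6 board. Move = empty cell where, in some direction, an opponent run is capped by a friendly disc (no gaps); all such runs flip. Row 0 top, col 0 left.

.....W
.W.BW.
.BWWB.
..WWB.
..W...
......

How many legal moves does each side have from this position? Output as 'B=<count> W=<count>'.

Answer: B=7 W=11

Derivation:
-- B to move --
(0,0): no bracket -> illegal
(0,1): flips 1 -> legal
(0,2): no bracket -> illegal
(0,3): no bracket -> illegal
(0,4): flips 1 -> legal
(1,0): no bracket -> illegal
(1,2): flips 1 -> legal
(1,5): flips 1 -> legal
(2,0): no bracket -> illegal
(2,5): no bracket -> illegal
(3,1): flips 3 -> legal
(4,1): no bracket -> illegal
(4,3): flips 3 -> legal
(4,4): no bracket -> illegal
(5,1): flips 2 -> legal
(5,2): no bracket -> illegal
(5,3): no bracket -> illegal
B mobility = 7
-- W to move --
(0,2): no bracket -> illegal
(0,3): flips 1 -> legal
(0,4): flips 1 -> legal
(1,0): flips 1 -> legal
(1,2): flips 1 -> legal
(1,5): flips 1 -> legal
(2,0): flips 1 -> legal
(2,5): flips 1 -> legal
(3,0): no bracket -> illegal
(3,1): flips 1 -> legal
(3,5): flips 1 -> legal
(4,3): no bracket -> illegal
(4,4): flips 2 -> legal
(4,5): flips 1 -> legal
W mobility = 11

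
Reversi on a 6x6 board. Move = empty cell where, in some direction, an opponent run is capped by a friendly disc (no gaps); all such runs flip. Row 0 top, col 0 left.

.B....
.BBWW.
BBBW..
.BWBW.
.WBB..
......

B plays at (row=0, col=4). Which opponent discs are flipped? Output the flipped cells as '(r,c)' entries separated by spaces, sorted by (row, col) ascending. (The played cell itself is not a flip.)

Answer: (1,3)

Derivation:
Dir NW: edge -> no flip
Dir N: edge -> no flip
Dir NE: edge -> no flip
Dir W: first cell '.' (not opp) -> no flip
Dir E: first cell '.' (not opp) -> no flip
Dir SW: opp run (1,3) capped by B -> flip
Dir S: opp run (1,4), next='.' -> no flip
Dir SE: first cell '.' (not opp) -> no flip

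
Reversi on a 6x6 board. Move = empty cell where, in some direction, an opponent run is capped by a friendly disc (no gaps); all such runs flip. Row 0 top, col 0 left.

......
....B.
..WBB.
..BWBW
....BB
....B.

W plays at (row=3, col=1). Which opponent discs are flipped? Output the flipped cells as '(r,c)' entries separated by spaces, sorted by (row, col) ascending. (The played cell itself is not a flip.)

Dir NW: first cell '.' (not opp) -> no flip
Dir N: first cell '.' (not opp) -> no flip
Dir NE: first cell 'W' (not opp) -> no flip
Dir W: first cell '.' (not opp) -> no flip
Dir E: opp run (3,2) capped by W -> flip
Dir SW: first cell '.' (not opp) -> no flip
Dir S: first cell '.' (not opp) -> no flip
Dir SE: first cell '.' (not opp) -> no flip

Answer: (3,2)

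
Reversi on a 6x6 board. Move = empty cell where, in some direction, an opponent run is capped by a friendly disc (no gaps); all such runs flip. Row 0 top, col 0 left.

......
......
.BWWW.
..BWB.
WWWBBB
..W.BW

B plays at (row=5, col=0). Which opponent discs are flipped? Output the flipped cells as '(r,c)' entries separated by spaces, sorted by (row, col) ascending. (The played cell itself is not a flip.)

Answer: (4,1)

Derivation:
Dir NW: edge -> no flip
Dir N: opp run (4,0), next='.' -> no flip
Dir NE: opp run (4,1) capped by B -> flip
Dir W: edge -> no flip
Dir E: first cell '.' (not opp) -> no flip
Dir SW: edge -> no flip
Dir S: edge -> no flip
Dir SE: edge -> no flip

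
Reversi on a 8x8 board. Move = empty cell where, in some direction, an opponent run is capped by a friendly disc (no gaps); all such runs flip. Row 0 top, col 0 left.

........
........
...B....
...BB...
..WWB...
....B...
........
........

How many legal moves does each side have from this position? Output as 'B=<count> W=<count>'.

-- B to move --
(3,1): no bracket -> illegal
(3,2): flips 1 -> legal
(4,1): flips 2 -> legal
(5,1): flips 1 -> legal
(5,2): flips 1 -> legal
(5,3): flips 1 -> legal
B mobility = 5
-- W to move --
(1,2): no bracket -> illegal
(1,3): flips 2 -> legal
(1,4): no bracket -> illegal
(2,2): no bracket -> illegal
(2,4): flips 1 -> legal
(2,5): flips 1 -> legal
(3,2): no bracket -> illegal
(3,5): no bracket -> illegal
(4,5): flips 1 -> legal
(5,3): no bracket -> illegal
(5,5): no bracket -> illegal
(6,3): no bracket -> illegal
(6,4): no bracket -> illegal
(6,5): flips 1 -> legal
W mobility = 5

Answer: B=5 W=5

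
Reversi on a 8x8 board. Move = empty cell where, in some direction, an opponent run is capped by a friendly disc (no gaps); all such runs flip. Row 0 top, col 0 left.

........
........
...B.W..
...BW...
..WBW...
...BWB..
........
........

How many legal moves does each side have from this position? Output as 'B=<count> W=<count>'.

Answer: B=7 W=9

Derivation:
-- B to move --
(1,4): no bracket -> illegal
(1,5): no bracket -> illegal
(1,6): flips 2 -> legal
(2,4): no bracket -> illegal
(2,6): no bracket -> illegal
(3,1): flips 1 -> legal
(3,2): no bracket -> illegal
(3,5): flips 2 -> legal
(3,6): no bracket -> illegal
(4,1): flips 1 -> legal
(4,5): flips 2 -> legal
(5,1): flips 1 -> legal
(5,2): no bracket -> illegal
(6,3): no bracket -> illegal
(6,4): no bracket -> illegal
(6,5): flips 1 -> legal
B mobility = 7
-- W to move --
(1,2): flips 1 -> legal
(1,3): no bracket -> illegal
(1,4): no bracket -> illegal
(2,2): flips 1 -> legal
(2,4): flips 1 -> legal
(3,2): flips 2 -> legal
(4,5): no bracket -> illegal
(4,6): no bracket -> illegal
(5,2): flips 2 -> legal
(5,6): flips 1 -> legal
(6,2): flips 1 -> legal
(6,3): no bracket -> illegal
(6,4): flips 1 -> legal
(6,5): no bracket -> illegal
(6,6): flips 1 -> legal
W mobility = 9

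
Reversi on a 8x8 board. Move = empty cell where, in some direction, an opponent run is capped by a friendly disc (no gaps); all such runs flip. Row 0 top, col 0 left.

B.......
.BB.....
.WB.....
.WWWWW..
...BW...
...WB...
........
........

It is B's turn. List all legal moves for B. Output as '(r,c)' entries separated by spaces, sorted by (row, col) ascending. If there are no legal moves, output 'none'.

Answer: (1,0) (2,0) (2,3) (2,4) (2,5) (3,0) (4,0) (4,1) (4,2) (4,5) (5,2) (5,5) (6,3)

Derivation:
(1,0): flips 2 -> legal
(2,0): flips 1 -> legal
(2,3): flips 1 -> legal
(2,4): flips 2 -> legal
(2,5): flips 1 -> legal
(2,6): no bracket -> illegal
(3,0): flips 1 -> legal
(3,6): no bracket -> illegal
(4,0): flips 1 -> legal
(4,1): flips 2 -> legal
(4,2): flips 1 -> legal
(4,5): flips 1 -> legal
(4,6): no bracket -> illegal
(5,2): flips 1 -> legal
(5,5): flips 2 -> legal
(6,2): no bracket -> illegal
(6,3): flips 1 -> legal
(6,4): no bracket -> illegal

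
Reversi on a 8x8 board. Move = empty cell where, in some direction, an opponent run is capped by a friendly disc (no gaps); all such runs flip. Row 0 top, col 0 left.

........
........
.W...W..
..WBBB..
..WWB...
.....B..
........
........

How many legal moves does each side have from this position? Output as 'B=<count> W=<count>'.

Answer: B=7 W=4

Derivation:
-- B to move --
(1,0): no bracket -> illegal
(1,1): no bracket -> illegal
(1,2): no bracket -> illegal
(1,4): no bracket -> illegal
(1,5): flips 1 -> legal
(1,6): flips 1 -> legal
(2,0): no bracket -> illegal
(2,2): no bracket -> illegal
(2,3): no bracket -> illegal
(2,4): no bracket -> illegal
(2,6): no bracket -> illegal
(3,0): no bracket -> illegal
(3,1): flips 1 -> legal
(3,6): no bracket -> illegal
(4,1): flips 2 -> legal
(5,1): flips 1 -> legal
(5,2): flips 1 -> legal
(5,3): flips 1 -> legal
(5,4): no bracket -> illegal
B mobility = 7
-- W to move --
(2,2): no bracket -> illegal
(2,3): flips 1 -> legal
(2,4): flips 1 -> legal
(2,6): no bracket -> illegal
(3,6): flips 3 -> legal
(4,5): flips 2 -> legal
(4,6): no bracket -> illegal
(5,3): no bracket -> illegal
(5,4): no bracket -> illegal
(5,6): no bracket -> illegal
(6,4): no bracket -> illegal
(6,5): no bracket -> illegal
(6,6): no bracket -> illegal
W mobility = 4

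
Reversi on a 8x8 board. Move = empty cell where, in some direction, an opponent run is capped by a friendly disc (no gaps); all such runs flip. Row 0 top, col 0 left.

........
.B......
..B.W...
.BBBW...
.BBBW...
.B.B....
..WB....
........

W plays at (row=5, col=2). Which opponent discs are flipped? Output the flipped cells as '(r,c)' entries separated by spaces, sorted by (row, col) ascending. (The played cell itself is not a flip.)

Dir NW: opp run (4,1), next='.' -> no flip
Dir N: opp run (4,2) (3,2) (2,2), next='.' -> no flip
Dir NE: opp run (4,3) capped by W -> flip
Dir W: opp run (5,1), next='.' -> no flip
Dir E: opp run (5,3), next='.' -> no flip
Dir SW: first cell '.' (not opp) -> no flip
Dir S: first cell 'W' (not opp) -> no flip
Dir SE: opp run (6,3), next='.' -> no flip

Answer: (4,3)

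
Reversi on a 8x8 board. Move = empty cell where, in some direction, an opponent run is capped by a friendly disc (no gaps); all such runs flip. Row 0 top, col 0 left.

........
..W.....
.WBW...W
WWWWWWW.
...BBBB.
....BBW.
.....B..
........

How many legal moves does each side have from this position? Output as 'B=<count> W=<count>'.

Answer: B=14 W=11

Derivation:
-- B to move --
(0,1): flips 3 -> legal
(0,2): flips 1 -> legal
(0,3): no bracket -> illegal
(1,0): flips 2 -> legal
(1,1): no bracket -> illegal
(1,3): flips 2 -> legal
(1,4): no bracket -> illegal
(1,6): no bracket -> illegal
(1,7): no bracket -> illegal
(2,0): flips 1 -> legal
(2,4): flips 3 -> legal
(2,5): flips 2 -> legal
(2,6): flips 2 -> legal
(3,7): no bracket -> illegal
(4,0): flips 1 -> legal
(4,1): no bracket -> illegal
(4,2): flips 1 -> legal
(4,7): flips 1 -> legal
(5,7): flips 1 -> legal
(6,6): flips 1 -> legal
(6,7): flips 1 -> legal
B mobility = 14
-- W to move --
(1,1): flips 1 -> legal
(1,3): flips 1 -> legal
(3,7): no bracket -> illegal
(4,2): no bracket -> illegal
(4,7): no bracket -> illegal
(5,2): flips 1 -> legal
(5,3): flips 4 -> legal
(5,7): flips 1 -> legal
(6,3): flips 2 -> legal
(6,4): flips 2 -> legal
(6,6): flips 2 -> legal
(7,4): flips 1 -> legal
(7,5): flips 3 -> legal
(7,6): flips 3 -> legal
W mobility = 11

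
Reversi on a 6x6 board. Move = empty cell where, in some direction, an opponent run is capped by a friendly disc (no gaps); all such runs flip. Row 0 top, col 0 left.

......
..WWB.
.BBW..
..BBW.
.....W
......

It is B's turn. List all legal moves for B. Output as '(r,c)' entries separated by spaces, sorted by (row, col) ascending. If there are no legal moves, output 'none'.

(0,1): no bracket -> illegal
(0,2): flips 1 -> legal
(0,3): flips 3 -> legal
(0,4): flips 1 -> legal
(1,1): flips 2 -> legal
(2,4): flips 1 -> legal
(2,5): no bracket -> illegal
(3,5): flips 1 -> legal
(4,3): no bracket -> illegal
(4,4): no bracket -> illegal
(5,4): no bracket -> illegal
(5,5): no bracket -> illegal

Answer: (0,2) (0,3) (0,4) (1,1) (2,4) (3,5)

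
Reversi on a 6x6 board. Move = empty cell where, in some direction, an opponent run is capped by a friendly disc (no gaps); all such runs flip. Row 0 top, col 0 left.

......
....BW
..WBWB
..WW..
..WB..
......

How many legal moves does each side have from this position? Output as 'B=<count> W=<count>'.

Answer: B=4 W=7

Derivation:
-- B to move --
(0,4): no bracket -> illegal
(0,5): flips 1 -> legal
(1,1): no bracket -> illegal
(1,2): no bracket -> illegal
(1,3): no bracket -> illegal
(2,1): flips 2 -> legal
(3,1): no bracket -> illegal
(3,4): flips 1 -> legal
(3,5): no bracket -> illegal
(4,1): flips 2 -> legal
(4,4): no bracket -> illegal
(5,1): no bracket -> illegal
(5,2): no bracket -> illegal
(5,3): no bracket -> illegal
B mobility = 4
-- W to move --
(0,3): no bracket -> illegal
(0,4): flips 1 -> legal
(0,5): flips 2 -> legal
(1,2): no bracket -> illegal
(1,3): flips 2 -> legal
(3,4): no bracket -> illegal
(3,5): flips 1 -> legal
(4,4): flips 1 -> legal
(5,2): no bracket -> illegal
(5,3): flips 1 -> legal
(5,4): flips 1 -> legal
W mobility = 7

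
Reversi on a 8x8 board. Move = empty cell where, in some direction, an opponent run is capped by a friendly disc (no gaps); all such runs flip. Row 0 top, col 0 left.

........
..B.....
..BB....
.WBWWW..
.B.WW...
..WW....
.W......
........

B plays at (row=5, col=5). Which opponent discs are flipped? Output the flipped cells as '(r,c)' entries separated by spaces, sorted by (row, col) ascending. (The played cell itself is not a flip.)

Dir NW: opp run (4,4) (3,3) capped by B -> flip
Dir N: first cell '.' (not opp) -> no flip
Dir NE: first cell '.' (not opp) -> no flip
Dir W: first cell '.' (not opp) -> no flip
Dir E: first cell '.' (not opp) -> no flip
Dir SW: first cell '.' (not opp) -> no flip
Dir S: first cell '.' (not opp) -> no flip
Dir SE: first cell '.' (not opp) -> no flip

Answer: (3,3) (4,4)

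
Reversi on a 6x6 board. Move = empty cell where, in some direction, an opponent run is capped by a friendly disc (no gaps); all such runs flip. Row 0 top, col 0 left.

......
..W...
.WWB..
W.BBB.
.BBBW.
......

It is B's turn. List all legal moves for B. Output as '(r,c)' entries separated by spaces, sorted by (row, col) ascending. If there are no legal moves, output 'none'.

Answer: (0,1) (0,2) (1,0) (1,1) (2,0) (4,5) (5,4) (5,5)

Derivation:
(0,1): flips 1 -> legal
(0,2): flips 2 -> legal
(0,3): no bracket -> illegal
(1,0): flips 1 -> legal
(1,1): flips 1 -> legal
(1,3): no bracket -> illegal
(2,0): flips 2 -> legal
(3,1): no bracket -> illegal
(3,5): no bracket -> illegal
(4,0): no bracket -> illegal
(4,5): flips 1 -> legal
(5,3): no bracket -> illegal
(5,4): flips 1 -> legal
(5,5): flips 1 -> legal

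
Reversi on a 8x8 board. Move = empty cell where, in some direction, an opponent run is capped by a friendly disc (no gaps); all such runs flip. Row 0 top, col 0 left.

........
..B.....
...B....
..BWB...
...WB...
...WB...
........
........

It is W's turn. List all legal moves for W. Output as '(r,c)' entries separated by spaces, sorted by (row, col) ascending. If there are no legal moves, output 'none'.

(0,1): no bracket -> illegal
(0,2): no bracket -> illegal
(0,3): no bracket -> illegal
(1,1): no bracket -> illegal
(1,3): flips 1 -> legal
(1,4): no bracket -> illegal
(2,1): flips 1 -> legal
(2,2): no bracket -> illegal
(2,4): no bracket -> illegal
(2,5): flips 1 -> legal
(3,1): flips 1 -> legal
(3,5): flips 2 -> legal
(4,1): no bracket -> illegal
(4,2): no bracket -> illegal
(4,5): flips 1 -> legal
(5,5): flips 2 -> legal
(6,3): no bracket -> illegal
(6,4): no bracket -> illegal
(6,5): flips 1 -> legal

Answer: (1,3) (2,1) (2,5) (3,1) (3,5) (4,5) (5,5) (6,5)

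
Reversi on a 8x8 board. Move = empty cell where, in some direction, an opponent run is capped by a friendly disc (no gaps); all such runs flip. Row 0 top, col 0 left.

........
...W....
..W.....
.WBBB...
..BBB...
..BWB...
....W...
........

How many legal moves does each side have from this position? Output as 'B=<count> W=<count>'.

-- B to move --
(0,2): no bracket -> illegal
(0,3): no bracket -> illegal
(0,4): no bracket -> illegal
(1,1): flips 1 -> legal
(1,2): flips 1 -> legal
(1,4): no bracket -> illegal
(2,0): flips 1 -> legal
(2,1): no bracket -> illegal
(2,3): no bracket -> illegal
(2,4): no bracket -> illegal
(3,0): flips 1 -> legal
(4,0): no bracket -> illegal
(4,1): no bracket -> illegal
(5,5): no bracket -> illegal
(6,2): flips 1 -> legal
(6,3): flips 1 -> legal
(6,5): no bracket -> illegal
(7,3): no bracket -> illegal
(7,4): flips 1 -> legal
(7,5): flips 2 -> legal
B mobility = 8
-- W to move --
(2,1): no bracket -> illegal
(2,3): flips 2 -> legal
(2,4): flips 3 -> legal
(2,5): no bracket -> illegal
(3,5): flips 4 -> legal
(4,1): no bracket -> illegal
(4,5): no bracket -> illegal
(5,1): flips 1 -> legal
(5,5): flips 3 -> legal
(6,1): no bracket -> illegal
(6,2): flips 3 -> legal
(6,3): no bracket -> illegal
(6,5): no bracket -> illegal
W mobility = 6

Answer: B=8 W=6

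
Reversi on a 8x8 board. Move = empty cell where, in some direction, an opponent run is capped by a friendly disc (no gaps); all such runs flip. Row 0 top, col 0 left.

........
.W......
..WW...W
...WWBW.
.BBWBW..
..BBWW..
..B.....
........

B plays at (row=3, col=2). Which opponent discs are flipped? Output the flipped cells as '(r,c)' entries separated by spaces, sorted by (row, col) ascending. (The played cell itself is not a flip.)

Answer: (3,3) (3,4)

Derivation:
Dir NW: first cell '.' (not opp) -> no flip
Dir N: opp run (2,2), next='.' -> no flip
Dir NE: opp run (2,3), next='.' -> no flip
Dir W: first cell '.' (not opp) -> no flip
Dir E: opp run (3,3) (3,4) capped by B -> flip
Dir SW: first cell 'B' (not opp) -> no flip
Dir S: first cell 'B' (not opp) -> no flip
Dir SE: opp run (4,3) (5,4), next='.' -> no flip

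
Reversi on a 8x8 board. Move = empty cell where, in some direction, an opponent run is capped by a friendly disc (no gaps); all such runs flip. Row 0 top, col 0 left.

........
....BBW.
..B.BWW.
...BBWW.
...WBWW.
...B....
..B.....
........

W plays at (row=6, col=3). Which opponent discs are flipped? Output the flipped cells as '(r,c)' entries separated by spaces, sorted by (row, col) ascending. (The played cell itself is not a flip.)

Answer: (5,3)

Derivation:
Dir NW: first cell '.' (not opp) -> no flip
Dir N: opp run (5,3) capped by W -> flip
Dir NE: first cell '.' (not opp) -> no flip
Dir W: opp run (6,2), next='.' -> no flip
Dir E: first cell '.' (not opp) -> no flip
Dir SW: first cell '.' (not opp) -> no flip
Dir S: first cell '.' (not opp) -> no flip
Dir SE: first cell '.' (not opp) -> no flip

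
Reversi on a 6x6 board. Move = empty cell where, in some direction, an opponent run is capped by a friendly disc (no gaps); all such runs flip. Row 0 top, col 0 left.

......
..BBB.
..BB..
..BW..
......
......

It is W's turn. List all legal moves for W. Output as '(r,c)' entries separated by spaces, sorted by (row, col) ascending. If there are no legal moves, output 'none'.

Answer: (0,3) (1,1) (3,1)

Derivation:
(0,1): no bracket -> illegal
(0,2): no bracket -> illegal
(0,3): flips 2 -> legal
(0,4): no bracket -> illegal
(0,5): no bracket -> illegal
(1,1): flips 1 -> legal
(1,5): no bracket -> illegal
(2,1): no bracket -> illegal
(2,4): no bracket -> illegal
(2,5): no bracket -> illegal
(3,1): flips 1 -> legal
(3,4): no bracket -> illegal
(4,1): no bracket -> illegal
(4,2): no bracket -> illegal
(4,3): no bracket -> illegal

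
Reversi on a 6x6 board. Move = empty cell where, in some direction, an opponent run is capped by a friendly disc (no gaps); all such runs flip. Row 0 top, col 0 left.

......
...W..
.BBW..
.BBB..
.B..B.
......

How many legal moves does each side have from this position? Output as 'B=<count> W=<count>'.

-- B to move --
(0,2): no bracket -> illegal
(0,3): flips 2 -> legal
(0,4): flips 1 -> legal
(1,2): no bracket -> illegal
(1,4): flips 1 -> legal
(2,4): flips 1 -> legal
(3,4): no bracket -> illegal
B mobility = 4
-- W to move --
(1,0): no bracket -> illegal
(1,1): no bracket -> illegal
(1,2): no bracket -> illegal
(2,0): flips 2 -> legal
(2,4): no bracket -> illegal
(3,0): no bracket -> illegal
(3,4): no bracket -> illegal
(3,5): no bracket -> illegal
(4,0): flips 2 -> legal
(4,2): no bracket -> illegal
(4,3): flips 1 -> legal
(4,5): no bracket -> illegal
(5,0): flips 2 -> legal
(5,1): no bracket -> illegal
(5,2): no bracket -> illegal
(5,3): no bracket -> illegal
(5,4): no bracket -> illegal
(5,5): no bracket -> illegal
W mobility = 4

Answer: B=4 W=4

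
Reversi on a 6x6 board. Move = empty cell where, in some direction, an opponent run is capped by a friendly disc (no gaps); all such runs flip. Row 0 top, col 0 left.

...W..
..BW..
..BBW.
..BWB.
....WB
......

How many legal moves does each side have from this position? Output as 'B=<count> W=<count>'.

Answer: B=6 W=4

Derivation:
-- B to move --
(0,2): no bracket -> illegal
(0,4): flips 1 -> legal
(1,4): flips 2 -> legal
(1,5): no bracket -> illegal
(2,5): flips 1 -> legal
(3,5): no bracket -> illegal
(4,2): no bracket -> illegal
(4,3): flips 2 -> legal
(5,3): no bracket -> illegal
(5,4): flips 1 -> legal
(5,5): flips 2 -> legal
B mobility = 6
-- W to move --
(0,1): no bracket -> illegal
(0,2): no bracket -> illegal
(1,1): flips 2 -> legal
(1,4): no bracket -> illegal
(2,1): flips 3 -> legal
(2,5): no bracket -> illegal
(3,1): flips 2 -> legal
(3,5): flips 1 -> legal
(4,1): no bracket -> illegal
(4,2): no bracket -> illegal
(4,3): no bracket -> illegal
(5,4): no bracket -> illegal
(5,5): no bracket -> illegal
W mobility = 4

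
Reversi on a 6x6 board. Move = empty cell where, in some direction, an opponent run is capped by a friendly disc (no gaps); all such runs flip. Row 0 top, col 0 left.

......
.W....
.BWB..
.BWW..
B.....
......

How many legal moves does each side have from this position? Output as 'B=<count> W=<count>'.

-- B to move --
(0,0): no bracket -> illegal
(0,1): flips 1 -> legal
(0,2): no bracket -> illegal
(1,0): no bracket -> illegal
(1,2): no bracket -> illegal
(1,3): flips 1 -> legal
(2,0): no bracket -> illegal
(2,4): no bracket -> illegal
(3,4): flips 2 -> legal
(4,1): flips 1 -> legal
(4,2): no bracket -> illegal
(4,3): flips 2 -> legal
(4,4): no bracket -> illegal
B mobility = 5
-- W to move --
(1,0): flips 1 -> legal
(1,2): no bracket -> illegal
(1,3): flips 1 -> legal
(1,4): flips 1 -> legal
(2,0): flips 1 -> legal
(2,4): flips 1 -> legal
(3,0): flips 1 -> legal
(3,4): no bracket -> illegal
(4,1): flips 2 -> legal
(4,2): no bracket -> illegal
(5,0): no bracket -> illegal
(5,1): no bracket -> illegal
W mobility = 7

Answer: B=5 W=7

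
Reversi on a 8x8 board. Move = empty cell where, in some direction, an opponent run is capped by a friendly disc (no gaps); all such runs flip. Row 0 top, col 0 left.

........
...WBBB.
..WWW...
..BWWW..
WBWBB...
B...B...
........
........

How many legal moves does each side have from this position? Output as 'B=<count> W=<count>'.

-- B to move --
(0,2): no bracket -> illegal
(0,3): flips 3 -> legal
(0,4): no bracket -> illegal
(1,1): flips 2 -> legal
(1,2): flips 2 -> legal
(2,1): no bracket -> illegal
(2,5): flips 1 -> legal
(2,6): flips 1 -> legal
(3,0): flips 1 -> legal
(3,1): no bracket -> illegal
(3,6): flips 3 -> legal
(4,5): no bracket -> illegal
(4,6): no bracket -> illegal
(5,1): flips 3 -> legal
(5,2): flips 1 -> legal
(5,3): no bracket -> illegal
B mobility = 9
-- W to move --
(0,3): no bracket -> illegal
(0,4): flips 1 -> legal
(0,5): flips 1 -> legal
(0,6): flips 1 -> legal
(0,7): no bracket -> illegal
(1,7): flips 3 -> legal
(2,1): no bracket -> illegal
(2,5): no bracket -> illegal
(2,6): no bracket -> illegal
(2,7): no bracket -> illegal
(3,0): no bracket -> illegal
(3,1): flips 1 -> legal
(4,5): flips 2 -> legal
(5,1): no bracket -> illegal
(5,2): flips 1 -> legal
(5,3): flips 2 -> legal
(5,5): flips 1 -> legal
(6,0): flips 1 -> legal
(6,1): no bracket -> illegal
(6,3): no bracket -> illegal
(6,4): flips 2 -> legal
(6,5): no bracket -> illegal
W mobility = 11

Answer: B=9 W=11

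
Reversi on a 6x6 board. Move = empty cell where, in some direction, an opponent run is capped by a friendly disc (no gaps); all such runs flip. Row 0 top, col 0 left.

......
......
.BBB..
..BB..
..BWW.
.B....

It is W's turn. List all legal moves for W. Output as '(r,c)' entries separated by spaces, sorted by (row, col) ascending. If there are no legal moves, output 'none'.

(1,0): flips 2 -> legal
(1,1): flips 2 -> legal
(1,2): no bracket -> illegal
(1,3): flips 2 -> legal
(1,4): no bracket -> illegal
(2,0): no bracket -> illegal
(2,4): no bracket -> illegal
(3,0): no bracket -> illegal
(3,1): no bracket -> illegal
(3,4): no bracket -> illegal
(4,0): no bracket -> illegal
(4,1): flips 1 -> legal
(5,0): no bracket -> illegal
(5,2): no bracket -> illegal
(5,3): no bracket -> illegal

Answer: (1,0) (1,1) (1,3) (4,1)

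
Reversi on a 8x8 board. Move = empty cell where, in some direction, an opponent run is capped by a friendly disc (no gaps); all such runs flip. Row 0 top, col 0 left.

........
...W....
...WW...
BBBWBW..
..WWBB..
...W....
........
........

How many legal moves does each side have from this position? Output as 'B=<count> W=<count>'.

Answer: B=11 W=9

Derivation:
-- B to move --
(0,2): no bracket -> illegal
(0,3): no bracket -> illegal
(0,4): no bracket -> illegal
(1,2): flips 1 -> legal
(1,4): flips 2 -> legal
(1,5): no bracket -> illegal
(2,2): flips 1 -> legal
(2,5): flips 1 -> legal
(2,6): flips 1 -> legal
(3,6): flips 1 -> legal
(4,1): flips 2 -> legal
(4,6): no bracket -> illegal
(5,1): no bracket -> illegal
(5,2): flips 2 -> legal
(5,4): flips 1 -> legal
(6,2): flips 1 -> legal
(6,3): no bracket -> illegal
(6,4): flips 2 -> legal
B mobility = 11
-- W to move --
(2,0): flips 1 -> legal
(2,1): flips 1 -> legal
(2,2): flips 1 -> legal
(2,5): flips 1 -> legal
(3,6): no bracket -> illegal
(4,0): no bracket -> illegal
(4,1): flips 1 -> legal
(4,6): flips 2 -> legal
(5,4): flips 2 -> legal
(5,5): flips 2 -> legal
(5,6): flips 2 -> legal
W mobility = 9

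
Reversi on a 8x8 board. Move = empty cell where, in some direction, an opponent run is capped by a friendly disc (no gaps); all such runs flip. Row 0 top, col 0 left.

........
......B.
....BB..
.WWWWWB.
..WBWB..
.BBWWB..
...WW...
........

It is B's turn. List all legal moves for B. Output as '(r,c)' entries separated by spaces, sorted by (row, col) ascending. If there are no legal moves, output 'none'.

(2,0): no bracket -> illegal
(2,1): flips 1 -> legal
(2,2): flips 4 -> legal
(2,3): flips 2 -> legal
(2,6): no bracket -> illegal
(3,0): flips 5 -> legal
(4,0): no bracket -> illegal
(4,1): flips 1 -> legal
(4,6): flips 1 -> legal
(6,2): no bracket -> illegal
(6,5): flips 1 -> legal
(7,2): flips 2 -> legal
(7,3): flips 3 -> legal
(7,4): flips 5 -> legal
(7,5): no bracket -> illegal

Answer: (2,1) (2,2) (2,3) (3,0) (4,1) (4,6) (6,5) (7,2) (7,3) (7,4)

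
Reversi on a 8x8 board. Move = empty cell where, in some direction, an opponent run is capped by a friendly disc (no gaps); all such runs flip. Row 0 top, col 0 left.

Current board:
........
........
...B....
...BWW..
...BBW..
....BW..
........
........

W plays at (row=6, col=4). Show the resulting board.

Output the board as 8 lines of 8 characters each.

Place W at (6,4); scan 8 dirs for brackets.
Dir NW: first cell '.' (not opp) -> no flip
Dir N: opp run (5,4) (4,4) capped by W -> flip
Dir NE: first cell 'W' (not opp) -> no flip
Dir W: first cell '.' (not opp) -> no flip
Dir E: first cell '.' (not opp) -> no flip
Dir SW: first cell '.' (not opp) -> no flip
Dir S: first cell '.' (not opp) -> no flip
Dir SE: first cell '.' (not opp) -> no flip
All flips: (4,4) (5,4)

Answer: ........
........
...B....
...BWW..
...BWW..
....WW..
....W...
........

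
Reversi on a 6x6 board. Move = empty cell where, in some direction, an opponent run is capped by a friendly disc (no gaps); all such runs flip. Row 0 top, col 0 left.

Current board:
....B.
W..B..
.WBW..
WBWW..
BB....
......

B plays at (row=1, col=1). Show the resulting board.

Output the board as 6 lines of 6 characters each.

Answer: ....B.
WB.B..
.BBW..
WBWW..
BB....
......

Derivation:
Place B at (1,1); scan 8 dirs for brackets.
Dir NW: first cell '.' (not opp) -> no flip
Dir N: first cell '.' (not opp) -> no flip
Dir NE: first cell '.' (not opp) -> no flip
Dir W: opp run (1,0), next=edge -> no flip
Dir E: first cell '.' (not opp) -> no flip
Dir SW: first cell '.' (not opp) -> no flip
Dir S: opp run (2,1) capped by B -> flip
Dir SE: first cell 'B' (not opp) -> no flip
All flips: (2,1)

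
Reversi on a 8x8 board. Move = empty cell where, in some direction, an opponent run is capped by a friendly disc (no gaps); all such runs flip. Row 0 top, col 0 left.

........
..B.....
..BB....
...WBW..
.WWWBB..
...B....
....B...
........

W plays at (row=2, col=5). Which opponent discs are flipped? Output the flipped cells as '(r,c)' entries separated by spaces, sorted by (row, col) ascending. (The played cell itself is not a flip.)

Dir NW: first cell '.' (not opp) -> no flip
Dir N: first cell '.' (not opp) -> no flip
Dir NE: first cell '.' (not opp) -> no flip
Dir W: first cell '.' (not opp) -> no flip
Dir E: first cell '.' (not opp) -> no flip
Dir SW: opp run (3,4) capped by W -> flip
Dir S: first cell 'W' (not opp) -> no flip
Dir SE: first cell '.' (not opp) -> no flip

Answer: (3,4)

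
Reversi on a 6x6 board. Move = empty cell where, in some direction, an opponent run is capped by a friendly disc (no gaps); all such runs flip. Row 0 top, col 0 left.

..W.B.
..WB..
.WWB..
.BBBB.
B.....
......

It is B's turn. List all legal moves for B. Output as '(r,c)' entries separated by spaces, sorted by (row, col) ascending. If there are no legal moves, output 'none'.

Answer: (0,1) (1,0) (1,1) (2,0)

Derivation:
(0,1): flips 1 -> legal
(0,3): no bracket -> illegal
(1,0): flips 1 -> legal
(1,1): flips 3 -> legal
(2,0): flips 2 -> legal
(3,0): no bracket -> illegal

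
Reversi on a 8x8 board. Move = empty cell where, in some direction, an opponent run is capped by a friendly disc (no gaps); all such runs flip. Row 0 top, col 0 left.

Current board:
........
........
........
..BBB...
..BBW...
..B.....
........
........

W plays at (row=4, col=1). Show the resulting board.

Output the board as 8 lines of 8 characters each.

Answer: ........
........
........
..BBB...
.WWWW...
..B.....
........
........

Derivation:
Place W at (4,1); scan 8 dirs for brackets.
Dir NW: first cell '.' (not opp) -> no flip
Dir N: first cell '.' (not opp) -> no flip
Dir NE: opp run (3,2), next='.' -> no flip
Dir W: first cell '.' (not opp) -> no flip
Dir E: opp run (4,2) (4,3) capped by W -> flip
Dir SW: first cell '.' (not opp) -> no flip
Dir S: first cell '.' (not opp) -> no flip
Dir SE: opp run (5,2), next='.' -> no flip
All flips: (4,2) (4,3)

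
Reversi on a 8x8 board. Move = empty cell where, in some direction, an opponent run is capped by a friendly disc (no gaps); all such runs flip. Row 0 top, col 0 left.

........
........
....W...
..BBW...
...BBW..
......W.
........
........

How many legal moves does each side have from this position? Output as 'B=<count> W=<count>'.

-- B to move --
(1,3): no bracket -> illegal
(1,4): flips 2 -> legal
(1,5): flips 1 -> legal
(2,3): no bracket -> illegal
(2,5): flips 1 -> legal
(3,5): flips 1 -> legal
(3,6): no bracket -> illegal
(4,6): flips 1 -> legal
(4,7): no bracket -> illegal
(5,4): no bracket -> illegal
(5,5): no bracket -> illegal
(5,7): no bracket -> illegal
(6,5): no bracket -> illegal
(6,6): no bracket -> illegal
(6,7): no bracket -> illegal
B mobility = 5
-- W to move --
(2,1): no bracket -> illegal
(2,2): no bracket -> illegal
(2,3): no bracket -> illegal
(3,1): flips 2 -> legal
(3,5): no bracket -> illegal
(4,1): no bracket -> illegal
(4,2): flips 3 -> legal
(5,2): flips 1 -> legal
(5,3): no bracket -> illegal
(5,4): flips 1 -> legal
(5,5): no bracket -> illegal
W mobility = 4

Answer: B=5 W=4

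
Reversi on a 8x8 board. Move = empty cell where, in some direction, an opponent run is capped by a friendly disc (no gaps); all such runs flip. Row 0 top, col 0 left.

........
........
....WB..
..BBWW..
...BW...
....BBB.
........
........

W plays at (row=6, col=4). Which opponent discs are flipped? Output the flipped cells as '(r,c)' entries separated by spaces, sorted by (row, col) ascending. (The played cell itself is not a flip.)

Answer: (5,4)

Derivation:
Dir NW: first cell '.' (not opp) -> no flip
Dir N: opp run (5,4) capped by W -> flip
Dir NE: opp run (5,5), next='.' -> no flip
Dir W: first cell '.' (not opp) -> no flip
Dir E: first cell '.' (not opp) -> no flip
Dir SW: first cell '.' (not opp) -> no flip
Dir S: first cell '.' (not opp) -> no flip
Dir SE: first cell '.' (not opp) -> no flip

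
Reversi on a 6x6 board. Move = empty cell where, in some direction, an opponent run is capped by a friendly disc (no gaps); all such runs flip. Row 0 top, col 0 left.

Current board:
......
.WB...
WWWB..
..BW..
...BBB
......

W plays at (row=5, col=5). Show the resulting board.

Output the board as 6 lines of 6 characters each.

Place W at (5,5); scan 8 dirs for brackets.
Dir NW: opp run (4,4) capped by W -> flip
Dir N: opp run (4,5), next='.' -> no flip
Dir NE: edge -> no flip
Dir W: first cell '.' (not opp) -> no flip
Dir E: edge -> no flip
Dir SW: edge -> no flip
Dir S: edge -> no flip
Dir SE: edge -> no flip
All flips: (4,4)

Answer: ......
.WB...
WWWB..
..BW..
...BWB
.....W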